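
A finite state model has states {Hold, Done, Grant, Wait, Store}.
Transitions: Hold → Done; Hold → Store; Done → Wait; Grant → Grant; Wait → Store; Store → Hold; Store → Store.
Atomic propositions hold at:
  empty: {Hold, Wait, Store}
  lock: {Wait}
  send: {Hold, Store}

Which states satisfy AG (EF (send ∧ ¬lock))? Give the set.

Sat(¬lock) = {Hold, Done, Grant, Store}
Sat(send ∧ ¬lock) = {Hold, Store}
EF (send ∧ ¬lock): least fixpoint, start Z0 = {Hold, Store}, add states with some successor in Z. Z1 = {Hold, Wait, Store}; Z2 = {Hold, Done, Wait, Store}; fixed.
Sat(EF (send ∧ ¬lock)) = {Hold, Done, Wait, Store}
AG (EF (send ∧ ¬lock)): greatest fixpoint, start Z0 = {Hold, Done, Wait, Store}, keep only states in Sat with every successor in Z. Already a fixed point.
Sat(AG (EF (send ∧ ¬lock))) = {Hold, Done, Wait, Store}

{Hold, Done, Wait, Store}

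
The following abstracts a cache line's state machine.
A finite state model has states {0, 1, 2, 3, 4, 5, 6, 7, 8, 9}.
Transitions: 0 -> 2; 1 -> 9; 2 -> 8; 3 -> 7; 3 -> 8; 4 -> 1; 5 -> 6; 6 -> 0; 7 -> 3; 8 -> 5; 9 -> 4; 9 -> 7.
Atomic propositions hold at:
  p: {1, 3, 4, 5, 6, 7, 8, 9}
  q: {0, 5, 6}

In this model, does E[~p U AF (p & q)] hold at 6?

Yes

Sat(~p) = {0, 2}
Sat(p & q) = {5, 6}
AF (p & q): least fixpoint, start Z0 = {5, 6}, add states with every successor in Z. Z1 = {5, 6, 8}; Z2 = {2, 5, 6, 8}; Z3 = {0, 2, 5, 6, 8}; fixed.
Sat(AF (p & q)) = {0, 2, 5, 6, 8}
E[~p U AF (p & q)]: least fixpoint, start Z0 = Sat(AF (p & q)) = {0, 2, 5, 6, 8}, add states in Sat(~p) with some successor in Z. Already a fixed point.
Sat(E[~p U AF (p & q)]) = {0, 2, 5, 6, 8}
6 ∈ Sat(E[~p U AF (p & q)]) = {0, 2, 5, 6, 8}, so the formula holds at 6.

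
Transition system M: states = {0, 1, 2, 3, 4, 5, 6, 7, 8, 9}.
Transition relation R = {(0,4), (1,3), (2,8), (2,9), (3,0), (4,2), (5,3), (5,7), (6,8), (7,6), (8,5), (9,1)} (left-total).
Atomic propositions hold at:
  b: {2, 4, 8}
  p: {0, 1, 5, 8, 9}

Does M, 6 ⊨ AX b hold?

Yes

Sat(AX b) = {s : every successor in {2, 4, 8}} = {0, 4, 6}
6 ∈ Sat(AX b) = {0, 4, 6}, so the formula holds at 6.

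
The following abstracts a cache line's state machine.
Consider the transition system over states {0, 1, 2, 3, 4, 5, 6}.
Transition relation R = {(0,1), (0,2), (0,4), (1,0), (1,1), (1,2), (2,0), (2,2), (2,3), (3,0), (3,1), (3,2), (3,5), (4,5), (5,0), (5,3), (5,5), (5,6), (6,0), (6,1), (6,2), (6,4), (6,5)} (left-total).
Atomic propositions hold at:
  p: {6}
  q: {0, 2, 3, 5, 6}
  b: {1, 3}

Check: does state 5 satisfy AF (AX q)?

Sat(AX q) = {s : every successor in {0, 2, 3, 5, 6}} = {2, 4, 5}
AF (AX q): least fixpoint, start Z0 = {2, 4, 5}, add states with every successor in Z. Already a fixed point.
Sat(AF (AX q)) = {2, 4, 5}
5 ∈ Sat(AF (AX q)) = {2, 4, 5}, so the formula holds at 5.

Yes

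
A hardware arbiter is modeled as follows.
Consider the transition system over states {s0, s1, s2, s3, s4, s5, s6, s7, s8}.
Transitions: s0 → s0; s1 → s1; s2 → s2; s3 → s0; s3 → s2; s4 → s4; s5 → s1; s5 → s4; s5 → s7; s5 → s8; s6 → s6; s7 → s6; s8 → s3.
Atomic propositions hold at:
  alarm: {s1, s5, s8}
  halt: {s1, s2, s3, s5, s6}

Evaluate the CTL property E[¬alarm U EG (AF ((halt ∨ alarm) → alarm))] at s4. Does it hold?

Sat(¬alarm) = {s0, s2, s3, s4, s6, s7}
Sat(halt ∨ alarm) = {s1, s2, s3, s5, s6, s8}
Sat((halt ∨ alarm) → alarm) = {s0, s1, s4, s5, s7, s8}
AF ((halt ∨ alarm) → alarm): least fixpoint, start Z0 = {s0, s1, s4, s5, s7, s8}, add states with every successor in Z. Already a fixed point.
Sat(AF ((halt ∨ alarm) → alarm)) = {s0, s1, s4, s5, s7, s8}
EG (AF ((halt ∨ alarm) → alarm)): greatest fixpoint, start Z0 = {s0, s1, s4, s5, s7, s8}, keep only states in Sat with some successor in Z. Z1 = {s0, s1, s4, s5}; fixed.
Sat(EG (AF ((halt ∨ alarm) → alarm))) = {s0, s1, s4, s5}
E[¬alarm U EG (AF ((halt ∨ alarm) → alarm))]: least fixpoint, start Z0 = Sat(EG (AF ((halt ∨ alarm) → alarm))) = {s0, s1, s4, s5}, add states in Sat(¬alarm) with some successor in Z. Z1 = {s0, s1, s3, s4, s5}; fixed.
Sat(E[¬alarm U EG (AF ((halt ∨ alarm) → alarm))]) = {s0, s1, s3, s4, s5}
s4 ∈ Sat(E[¬alarm U EG (AF ((halt ∨ alarm) → alarm))]) = {s0, s1, s3, s4, s5}, so the formula holds at s4.

Yes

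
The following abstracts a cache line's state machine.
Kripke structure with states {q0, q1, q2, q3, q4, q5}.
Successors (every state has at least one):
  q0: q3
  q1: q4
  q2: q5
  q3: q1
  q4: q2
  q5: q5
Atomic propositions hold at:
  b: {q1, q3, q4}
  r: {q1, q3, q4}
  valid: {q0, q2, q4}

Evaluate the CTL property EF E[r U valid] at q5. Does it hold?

E[r U valid]: least fixpoint, start Z0 = Sat(valid) = {q0, q2, q4}, add states in Sat(r) with some successor in Z. Z1 = {q0, q1, q2, q4}; Z2 = {q0, q1, q2, q3, q4}; fixed.
Sat(E[r U valid]) = {q0, q1, q2, q3, q4}
EF E[r U valid]: least fixpoint, start Z0 = {q0, q1, q2, q3, q4}, add states with some successor in Z. Already a fixed point.
Sat(EF E[r U valid]) = {q0, q1, q2, q3, q4}
q5 ∉ Sat(EF E[r U valid]) = {q0, q1, q2, q3, q4}, so the formula does not hold at q5.

No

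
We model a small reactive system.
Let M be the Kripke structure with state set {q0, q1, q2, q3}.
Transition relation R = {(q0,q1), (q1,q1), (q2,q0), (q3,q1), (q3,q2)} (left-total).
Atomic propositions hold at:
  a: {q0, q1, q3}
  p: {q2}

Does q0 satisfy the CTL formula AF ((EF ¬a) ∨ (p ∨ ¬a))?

No

Sat(¬a) = {q2}
EF ¬a: least fixpoint, start Z0 = {q2}, add states with some successor in Z. Z1 = {q2, q3}; fixed.
Sat(EF ¬a) = {q2, q3}
Sat(p ∨ ¬a) = {q2}
Sat((EF ¬a) ∨ (p ∨ ¬a)) = {q2, q3}
AF ((EF ¬a) ∨ (p ∨ ¬a)): least fixpoint, start Z0 = {q2, q3}, add states with every successor in Z. Already a fixed point.
Sat(AF ((EF ¬a) ∨ (p ∨ ¬a))) = {q2, q3}
q0 ∉ Sat(AF ((EF ¬a) ∨ (p ∨ ¬a))) = {q2, q3}, so the formula does not hold at q0.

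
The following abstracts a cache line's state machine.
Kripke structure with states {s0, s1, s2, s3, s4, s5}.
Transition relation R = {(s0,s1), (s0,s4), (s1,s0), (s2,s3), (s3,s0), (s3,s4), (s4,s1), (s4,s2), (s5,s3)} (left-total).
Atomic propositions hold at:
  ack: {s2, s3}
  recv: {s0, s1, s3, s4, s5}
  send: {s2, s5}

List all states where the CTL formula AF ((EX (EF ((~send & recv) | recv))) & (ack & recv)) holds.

{s2, s3, s5}

Sat(~send) = {s0, s1, s3, s4}
Sat(~send & recv) = {s0, s1, s3, s4}
Sat((~send & recv) | recv) = {s0, s1, s3, s4, s5}
EF ((~send & recv) | recv): least fixpoint, start Z0 = {s0, s1, s3, s4, s5}, add states with some successor in Z. Z1 = {s0, s1, s2, s3, s4, s5}; fixed.
Sat(EF ((~send & recv) | recv)) = {s0, s1, s2, s3, s4, s5}
Sat(EX (EF ((~send & recv) | recv))) = {s : some successor in {s0, s1, s2, s3, s4, s5}} = {s0, s1, s2, s3, s4, s5}
Sat(ack & recv) = {s3}
Sat((EX (EF ((~send & recv) | recv))) & (ack & recv)) = {s3}
AF ((EX (EF ((~send & recv) | recv))) & (ack & recv)): least fixpoint, start Z0 = {s3}, add states with every successor in Z. Z1 = {s2, s3, s5}; fixed.
Sat(AF ((EX (EF ((~send & recv) | recv))) & (ack & recv))) = {s2, s3, s5}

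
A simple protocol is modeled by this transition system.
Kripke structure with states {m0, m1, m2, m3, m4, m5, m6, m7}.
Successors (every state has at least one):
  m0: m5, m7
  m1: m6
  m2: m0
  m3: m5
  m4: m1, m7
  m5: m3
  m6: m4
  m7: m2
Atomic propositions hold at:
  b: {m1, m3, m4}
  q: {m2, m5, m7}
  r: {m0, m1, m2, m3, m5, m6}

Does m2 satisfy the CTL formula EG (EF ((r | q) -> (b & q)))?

Sat(r | q) = {m0, m1, m2, m3, m5, m6, m7}
Sat(b & q) = ∅
Sat((r | q) -> (b & q)) = {m4}
EF ((r | q) -> (b & q)): least fixpoint, start Z0 = {m4}, add states with some successor in Z. Z1 = {m4, m6}; Z2 = {m1, m4, m6}; fixed.
Sat(EF ((r | q) -> (b & q))) = {m1, m4, m6}
EG (EF ((r | q) -> (b & q))): greatest fixpoint, start Z0 = {m1, m4, m6}, keep only states in Sat with some successor in Z. Already a fixed point.
Sat(EG (EF ((r | q) -> (b & q)))) = {m1, m4, m6}
m2 ∉ Sat(EG (EF ((r | q) -> (b & q)))) = {m1, m4, m6}, so the formula does not hold at m2.

No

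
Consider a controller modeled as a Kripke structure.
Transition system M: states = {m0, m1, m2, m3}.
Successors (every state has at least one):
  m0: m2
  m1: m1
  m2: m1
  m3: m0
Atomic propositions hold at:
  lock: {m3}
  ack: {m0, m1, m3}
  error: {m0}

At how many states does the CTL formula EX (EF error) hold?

EF error: least fixpoint, start Z0 = {m0}, add states with some successor in Z. Z1 = {m0, m3}; fixed.
Sat(EF error) = {m0, m3}
Sat(EX (EF error)) = {s : some successor in {m0, m3}} = {m3}
|Sat(EX (EF error))| = |{m3}| = 1.

1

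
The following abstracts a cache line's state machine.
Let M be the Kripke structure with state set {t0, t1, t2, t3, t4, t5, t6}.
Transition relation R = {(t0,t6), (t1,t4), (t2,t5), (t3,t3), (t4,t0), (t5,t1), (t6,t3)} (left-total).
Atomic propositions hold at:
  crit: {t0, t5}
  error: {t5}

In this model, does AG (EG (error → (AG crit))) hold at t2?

AG crit: greatest fixpoint, start Z0 = {t0, t5}, keep only states in Sat with every successor in Z. Z1 = ∅; fixed.
Sat(AG crit) = ∅
Sat(error → (AG crit)) = {t0, t1, t2, t3, t4, t6}
EG (error → (AG crit)): greatest fixpoint, start Z0 = {t0, t1, t2, t3, t4, t6}, keep only states in Sat with some successor in Z. Z1 = {t0, t1, t3, t4, t6}; fixed.
Sat(EG (error → (AG crit))) = {t0, t1, t3, t4, t6}
AG (EG (error → (AG crit))): greatest fixpoint, start Z0 = {t0, t1, t3, t4, t6}, keep only states in Sat with every successor in Z. Already a fixed point.
Sat(AG (EG (error → (AG crit)))) = {t0, t1, t3, t4, t6}
t2 ∉ Sat(AG (EG (error → (AG crit)))) = {t0, t1, t3, t4, t6}, so the formula does not hold at t2.

No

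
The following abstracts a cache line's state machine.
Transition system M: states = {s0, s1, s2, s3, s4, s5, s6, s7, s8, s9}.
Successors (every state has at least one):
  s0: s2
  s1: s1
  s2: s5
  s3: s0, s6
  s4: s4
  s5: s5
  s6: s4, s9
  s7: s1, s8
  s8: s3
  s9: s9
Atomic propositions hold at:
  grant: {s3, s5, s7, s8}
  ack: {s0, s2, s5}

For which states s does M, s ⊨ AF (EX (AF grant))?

AF grant: least fixpoint, start Z0 = {s3, s5, s7, s8}, add states with every successor in Z. Z1 = {s2, s3, s5, s7, s8}; Z2 = {s0, s2, s3, s5, s7, s8}; fixed.
Sat(AF grant) = {s0, s2, s3, s5, s7, s8}
Sat(EX (AF grant)) = {s : some successor in {s0, s2, s3, s5, s7, s8}} = {s0, s2, s3, s5, s7, s8}
AF (EX (AF grant)): least fixpoint, start Z0 = {s0, s2, s3, s5, s7, s8}, add states with every successor in Z. Already a fixed point.
Sat(AF (EX (AF grant))) = {s0, s2, s3, s5, s7, s8}

{s0, s2, s3, s5, s7, s8}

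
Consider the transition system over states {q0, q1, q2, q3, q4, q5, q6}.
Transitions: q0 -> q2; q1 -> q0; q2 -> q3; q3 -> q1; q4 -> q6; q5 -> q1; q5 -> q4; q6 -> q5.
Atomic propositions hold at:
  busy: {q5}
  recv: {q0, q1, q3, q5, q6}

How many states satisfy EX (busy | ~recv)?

3

Sat(~recv) = {q2, q4}
Sat(busy | ~recv) = {q2, q4, q5}
Sat(EX (busy | ~recv)) = {s : some successor in {q2, q4, q5}} = {q0, q5, q6}
|Sat(EX (busy | ~recv))| = |{q0, q5, q6}| = 3.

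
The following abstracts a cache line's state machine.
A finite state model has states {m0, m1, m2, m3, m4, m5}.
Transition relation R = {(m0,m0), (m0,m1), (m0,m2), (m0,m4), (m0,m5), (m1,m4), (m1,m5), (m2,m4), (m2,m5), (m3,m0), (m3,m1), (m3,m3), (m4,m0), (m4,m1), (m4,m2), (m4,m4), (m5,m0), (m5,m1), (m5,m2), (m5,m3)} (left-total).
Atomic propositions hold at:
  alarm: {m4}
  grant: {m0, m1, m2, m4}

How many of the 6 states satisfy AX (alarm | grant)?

Sat(alarm | grant) = {m0, m1, m2, m4}
Sat(AX (alarm | grant)) = {s : every successor in {m0, m1, m2, m4}} = {m4}
|Sat(AX (alarm | grant))| = |{m4}| = 1.

1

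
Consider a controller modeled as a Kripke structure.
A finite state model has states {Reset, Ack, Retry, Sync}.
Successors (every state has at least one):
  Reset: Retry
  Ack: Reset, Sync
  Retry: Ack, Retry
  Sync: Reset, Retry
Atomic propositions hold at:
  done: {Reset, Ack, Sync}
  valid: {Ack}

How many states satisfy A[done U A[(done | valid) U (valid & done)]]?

Sat(done | valid) = {Reset, Ack, Sync}
Sat(valid & done) = {Ack}
A[(done | valid) U (valid & done)]: least fixpoint, start Z0 = Sat((valid & done)) = {Ack}, add states in Sat(done | valid) with every successor in Z. Already a fixed point.
Sat(A[(done | valid) U (valid & done)]) = {Ack}
A[done U A[(done | valid) U (valid & done)]]: least fixpoint, start Z0 = Sat(A[(done | valid) U (valid & done)]) = {Ack}, add states in Sat(done) with every successor in Z. Already a fixed point.
Sat(A[done U A[(done | valid) U (valid & done)]]) = {Ack}
|Sat(A[done U A[(done | valid) U (valid & done)]])| = |{Ack}| = 1.

1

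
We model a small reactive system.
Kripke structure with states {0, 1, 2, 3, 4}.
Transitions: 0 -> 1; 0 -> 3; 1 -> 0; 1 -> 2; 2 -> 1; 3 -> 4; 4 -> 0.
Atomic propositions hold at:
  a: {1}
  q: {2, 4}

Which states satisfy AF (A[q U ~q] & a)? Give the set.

{1, 2}

Sat(~q) = {0, 1, 3}
A[q U ~q]: least fixpoint, start Z0 = Sat(~q) = {0, 1, 3}, add states in Sat(q) with every successor in Z. Z1 = {0, 1, 2, 3, 4}; fixed.
Sat(A[q U ~q]) = {0, 1, 2, 3, 4}
Sat(A[q U ~q] & a) = {1}
AF (A[q U ~q] & a): least fixpoint, start Z0 = {1}, add states with every successor in Z. Z1 = {1, 2}; fixed.
Sat(AF (A[q U ~q] & a)) = {1, 2}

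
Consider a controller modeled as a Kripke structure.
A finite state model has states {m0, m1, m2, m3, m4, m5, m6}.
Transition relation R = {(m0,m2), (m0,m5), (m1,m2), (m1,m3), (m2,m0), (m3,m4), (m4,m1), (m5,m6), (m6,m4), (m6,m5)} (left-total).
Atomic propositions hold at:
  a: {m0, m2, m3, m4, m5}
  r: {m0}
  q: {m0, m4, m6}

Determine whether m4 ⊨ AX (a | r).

No

Sat(a | r) = {m0, m2, m3, m4, m5}
Sat(AX (a | r)) = {s : every successor in {m0, m2, m3, m4, m5}} = {m0, m1, m2, m3, m6}
m4 ∉ Sat(AX (a | r)) = {m0, m1, m2, m3, m6}, so the formula does not hold at m4.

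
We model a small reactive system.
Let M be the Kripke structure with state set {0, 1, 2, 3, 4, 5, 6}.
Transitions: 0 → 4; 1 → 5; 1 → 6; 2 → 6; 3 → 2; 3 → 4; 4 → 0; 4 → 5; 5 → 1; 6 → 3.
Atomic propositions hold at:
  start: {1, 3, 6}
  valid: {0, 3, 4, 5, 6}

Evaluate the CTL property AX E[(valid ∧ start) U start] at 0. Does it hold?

Sat(valid ∧ start) = {3, 6}
E[(valid ∧ start) U start]: least fixpoint, start Z0 = Sat(start) = {1, 3, 6}, add states in Sat(valid ∧ start) with some successor in Z. Already a fixed point.
Sat(E[(valid ∧ start) U start]) = {1, 3, 6}
Sat(AX E[(valid ∧ start) U start]) = {s : every successor in {1, 3, 6}} = {2, 5, 6}
0 ∉ Sat(AX E[(valid ∧ start) U start]) = {2, 5, 6}, so the formula does not hold at 0.

No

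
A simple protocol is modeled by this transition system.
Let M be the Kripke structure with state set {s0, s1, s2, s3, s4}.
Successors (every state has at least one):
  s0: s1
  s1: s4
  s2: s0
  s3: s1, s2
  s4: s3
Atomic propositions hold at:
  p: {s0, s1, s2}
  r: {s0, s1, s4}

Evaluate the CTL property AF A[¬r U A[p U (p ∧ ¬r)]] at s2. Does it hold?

Sat(¬r) = {s2, s3}
Sat(p ∧ ¬r) = {s2}
A[p U (p ∧ ¬r)]: least fixpoint, start Z0 = Sat((p ∧ ¬r)) = {s2}, add states in Sat(p) with every successor in Z. Already a fixed point.
Sat(A[p U (p ∧ ¬r)]) = {s2}
A[¬r U A[p U (p ∧ ¬r)]]: least fixpoint, start Z0 = Sat(A[p U (p ∧ ¬r)]) = {s2}, add states in Sat(¬r) with every successor in Z. Already a fixed point.
Sat(A[¬r U A[p U (p ∧ ¬r)]]) = {s2}
AF A[¬r U A[p U (p ∧ ¬r)]]: least fixpoint, start Z0 = {s2}, add states with every successor in Z. Already a fixed point.
Sat(AF A[¬r U A[p U (p ∧ ¬r)]]) = {s2}
s2 ∈ Sat(AF A[¬r U A[p U (p ∧ ¬r)]]) = {s2}, so the formula holds at s2.

Yes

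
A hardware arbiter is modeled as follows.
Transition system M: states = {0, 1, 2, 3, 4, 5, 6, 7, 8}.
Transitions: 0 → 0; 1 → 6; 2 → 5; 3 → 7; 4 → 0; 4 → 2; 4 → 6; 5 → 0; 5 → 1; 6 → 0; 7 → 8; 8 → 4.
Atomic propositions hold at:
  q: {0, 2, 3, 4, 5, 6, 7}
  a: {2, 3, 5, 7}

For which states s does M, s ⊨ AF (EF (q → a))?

{1, 2, 3, 4, 5, 7, 8}

Sat(q → a) = {1, 2, 3, 5, 7, 8}
EF (q → a): least fixpoint, start Z0 = {1, 2, 3, 5, 7, 8}, add states with some successor in Z. Z1 = {1, 2, 3, 4, 5, 7, 8}; fixed.
Sat(EF (q → a)) = {1, 2, 3, 4, 5, 7, 8}
AF (EF (q → a)): least fixpoint, start Z0 = {1, 2, 3, 4, 5, 7, 8}, add states with every successor in Z. Already a fixed point.
Sat(AF (EF (q → a))) = {1, 2, 3, 4, 5, 7, 8}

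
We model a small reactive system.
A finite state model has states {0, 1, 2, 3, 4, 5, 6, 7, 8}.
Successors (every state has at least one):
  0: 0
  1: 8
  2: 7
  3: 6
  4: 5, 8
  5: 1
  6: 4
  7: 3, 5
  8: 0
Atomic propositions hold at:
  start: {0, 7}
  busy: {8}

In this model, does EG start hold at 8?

No

EG start: greatest fixpoint, start Z0 = {0, 7}, keep only states in Sat with some successor in Z. Z1 = {0}; fixed.
Sat(EG start) = {0}
8 ∉ Sat(EG start) = {0}, so the formula does not hold at 8.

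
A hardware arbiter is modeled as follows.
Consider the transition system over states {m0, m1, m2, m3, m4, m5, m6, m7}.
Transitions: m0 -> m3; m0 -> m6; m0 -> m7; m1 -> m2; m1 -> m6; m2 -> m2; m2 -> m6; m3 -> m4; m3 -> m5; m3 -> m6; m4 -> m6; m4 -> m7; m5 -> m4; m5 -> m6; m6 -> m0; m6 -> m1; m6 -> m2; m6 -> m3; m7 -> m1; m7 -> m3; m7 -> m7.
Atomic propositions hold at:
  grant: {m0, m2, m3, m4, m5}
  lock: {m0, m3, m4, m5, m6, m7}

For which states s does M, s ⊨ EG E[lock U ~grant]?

{m0, m1, m3, m4, m5, m6, m7}

Sat(~grant) = {m1, m6, m7}
E[lock U ~grant]: least fixpoint, start Z0 = Sat(~grant) = {m1, m6, m7}, add states in Sat(lock) with some successor in Z. Z1 = {m0, m1, m3, m4, m5, m6, m7}; fixed.
Sat(E[lock U ~grant]) = {m0, m1, m3, m4, m5, m6, m7}
EG E[lock U ~grant]: greatest fixpoint, start Z0 = {m0, m1, m3, m4, m5, m6, m7}, keep only states in Sat with some successor in Z. Already a fixed point.
Sat(EG E[lock U ~grant]) = {m0, m1, m3, m4, m5, m6, m7}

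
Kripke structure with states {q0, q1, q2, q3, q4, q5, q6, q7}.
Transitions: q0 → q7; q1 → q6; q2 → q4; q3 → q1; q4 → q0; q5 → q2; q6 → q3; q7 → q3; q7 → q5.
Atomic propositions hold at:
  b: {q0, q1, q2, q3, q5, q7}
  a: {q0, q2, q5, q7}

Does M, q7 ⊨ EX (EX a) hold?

Sat(EX a) = {s : some successor in {q0, q2, q5, q7}} = {q0, q4, q5, q7}
Sat(EX (EX a)) = {s : some successor in {q0, q4, q5, q7}} = {q0, q2, q4, q7}
q7 ∈ Sat(EX (EX a)) = {q0, q2, q4, q7}, so the formula holds at q7.

Yes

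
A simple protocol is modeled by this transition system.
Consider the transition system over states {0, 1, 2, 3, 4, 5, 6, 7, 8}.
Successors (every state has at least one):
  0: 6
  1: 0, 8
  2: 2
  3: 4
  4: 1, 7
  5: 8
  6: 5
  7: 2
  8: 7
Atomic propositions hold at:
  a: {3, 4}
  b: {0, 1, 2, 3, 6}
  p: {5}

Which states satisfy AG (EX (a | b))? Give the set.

{2, 7}

Sat(a | b) = {0, 1, 2, 3, 4, 6}
Sat(EX (a | b)) = {s : some successor in {0, 1, 2, 3, 4, 6}} = {0, 1, 2, 3, 4, 7}
AG (EX (a | b)): greatest fixpoint, start Z0 = {0, 1, 2, 3, 4, 7}, keep only states in Sat with every successor in Z. Z1 = {2, 3, 4, 7}; Z2 = {2, 3, 7}; Z3 = {2, 7}; fixed.
Sat(AG (EX (a | b))) = {2, 7}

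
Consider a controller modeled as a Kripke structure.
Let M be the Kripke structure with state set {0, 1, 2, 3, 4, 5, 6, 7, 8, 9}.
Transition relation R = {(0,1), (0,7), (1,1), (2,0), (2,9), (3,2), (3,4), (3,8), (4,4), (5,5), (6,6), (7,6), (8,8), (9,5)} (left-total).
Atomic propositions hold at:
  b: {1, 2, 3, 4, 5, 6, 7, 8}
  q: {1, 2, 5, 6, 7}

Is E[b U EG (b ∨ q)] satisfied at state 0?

Sat(b ∨ q) = {1, 2, 3, 4, 5, 6, 7, 8}
EG (b ∨ q): greatest fixpoint, start Z0 = {1, 2, 3, 4, 5, 6, 7, 8}, keep only states in Sat with some successor in Z. Z1 = {1, 3, 4, 5, 6, 7, 8}; fixed.
Sat(EG (b ∨ q)) = {1, 3, 4, 5, 6, 7, 8}
E[b U EG (b ∨ q)]: least fixpoint, start Z0 = Sat(EG (b ∨ q)) = {1, 3, 4, 5, 6, 7, 8}, add states in Sat(b) with some successor in Z. Already a fixed point.
Sat(E[b U EG (b ∨ q)]) = {1, 3, 4, 5, 6, 7, 8}
0 ∉ Sat(E[b U EG (b ∨ q)]) = {1, 3, 4, 5, 6, 7, 8}, so the formula does not hold at 0.

No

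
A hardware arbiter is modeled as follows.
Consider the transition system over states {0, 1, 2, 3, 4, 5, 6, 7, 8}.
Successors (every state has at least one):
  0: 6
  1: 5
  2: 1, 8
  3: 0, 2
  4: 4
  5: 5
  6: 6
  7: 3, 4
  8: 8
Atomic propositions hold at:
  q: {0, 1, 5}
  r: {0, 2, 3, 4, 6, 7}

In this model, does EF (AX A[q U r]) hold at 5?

A[q U r]: least fixpoint, start Z0 = Sat(r) = {0, 2, 3, 4, 6, 7}, add states in Sat(q) with every successor in Z. Already a fixed point.
Sat(A[q U r]) = {0, 2, 3, 4, 6, 7}
Sat(AX A[q U r]) = {s : every successor in {0, 2, 3, 4, 6, 7}} = {0, 3, 4, 6, 7}
EF (AX A[q U r]): least fixpoint, start Z0 = {0, 3, 4, 6, 7}, add states with some successor in Z. Already a fixed point.
Sat(EF (AX A[q U r])) = {0, 3, 4, 6, 7}
5 ∉ Sat(EF (AX A[q U r])) = {0, 3, 4, 6, 7}, so the formula does not hold at 5.

No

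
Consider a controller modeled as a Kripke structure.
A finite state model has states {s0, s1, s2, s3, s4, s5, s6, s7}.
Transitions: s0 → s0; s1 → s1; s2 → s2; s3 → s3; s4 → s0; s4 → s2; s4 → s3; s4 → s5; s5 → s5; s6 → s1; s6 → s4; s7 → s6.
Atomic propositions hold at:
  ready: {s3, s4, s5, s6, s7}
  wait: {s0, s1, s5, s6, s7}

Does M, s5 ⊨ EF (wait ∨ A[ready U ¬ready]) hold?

Sat(¬ready) = {s0, s1, s2}
A[ready U ¬ready]: least fixpoint, start Z0 = Sat(¬ready) = {s0, s1, s2}, add states in Sat(ready) with every successor in Z. Already a fixed point.
Sat(A[ready U ¬ready]) = {s0, s1, s2}
Sat(wait ∨ A[ready U ¬ready]) = {s0, s1, s2, s5, s6, s7}
EF (wait ∨ A[ready U ¬ready]): least fixpoint, start Z0 = {s0, s1, s2, s5, s6, s7}, add states with some successor in Z. Z1 = {s0, s1, s2, s4, s5, s6, s7}; fixed.
Sat(EF (wait ∨ A[ready U ¬ready])) = {s0, s1, s2, s4, s5, s6, s7}
s5 ∈ Sat(EF (wait ∨ A[ready U ¬ready])) = {s0, s1, s2, s4, s5, s6, s7}, so the formula holds at s5.

Yes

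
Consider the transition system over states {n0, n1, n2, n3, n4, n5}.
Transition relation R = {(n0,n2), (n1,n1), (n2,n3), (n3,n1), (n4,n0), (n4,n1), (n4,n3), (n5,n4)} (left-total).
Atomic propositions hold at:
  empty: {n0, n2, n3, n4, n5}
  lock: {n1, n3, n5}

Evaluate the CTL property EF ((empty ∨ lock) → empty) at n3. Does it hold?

Yes

Sat(empty ∨ lock) = {n0, n1, n2, n3, n4, n5}
Sat((empty ∨ lock) → empty) = {n0, n2, n3, n4, n5}
EF ((empty ∨ lock) → empty): least fixpoint, start Z0 = {n0, n2, n3, n4, n5}, add states with some successor in Z. Already a fixed point.
Sat(EF ((empty ∨ lock) → empty)) = {n0, n2, n3, n4, n5}
n3 ∈ Sat(EF ((empty ∨ lock) → empty)) = {n0, n2, n3, n4, n5}, so the formula holds at n3.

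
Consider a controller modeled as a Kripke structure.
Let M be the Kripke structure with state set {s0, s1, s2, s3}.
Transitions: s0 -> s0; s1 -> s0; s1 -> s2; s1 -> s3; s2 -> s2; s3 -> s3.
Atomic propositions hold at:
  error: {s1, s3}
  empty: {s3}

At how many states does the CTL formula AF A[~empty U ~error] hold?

Sat(~empty) = {s0, s1, s2}
Sat(~error) = {s0, s2}
A[~empty U ~error]: least fixpoint, start Z0 = Sat(~error) = {s0, s2}, add states in Sat(~empty) with every successor in Z. Already a fixed point.
Sat(A[~empty U ~error]) = {s0, s2}
AF A[~empty U ~error]: least fixpoint, start Z0 = {s0, s2}, add states with every successor in Z. Already a fixed point.
Sat(AF A[~empty U ~error]) = {s0, s2}
|Sat(AF A[~empty U ~error])| = |{s0, s2}| = 2.

2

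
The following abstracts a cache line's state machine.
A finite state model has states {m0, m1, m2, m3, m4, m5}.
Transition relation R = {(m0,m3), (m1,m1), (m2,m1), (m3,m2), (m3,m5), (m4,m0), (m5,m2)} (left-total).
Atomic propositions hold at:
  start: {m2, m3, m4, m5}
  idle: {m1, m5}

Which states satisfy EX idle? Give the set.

{m1, m2, m3}

Sat(EX idle) = {s : some successor in {m1, m5}} = {m1, m2, m3}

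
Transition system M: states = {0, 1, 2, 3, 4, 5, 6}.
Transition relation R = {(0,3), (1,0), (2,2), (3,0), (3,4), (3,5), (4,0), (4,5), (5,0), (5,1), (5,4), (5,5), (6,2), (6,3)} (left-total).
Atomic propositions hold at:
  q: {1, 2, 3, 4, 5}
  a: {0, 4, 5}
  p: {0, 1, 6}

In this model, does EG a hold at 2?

EG a: greatest fixpoint, start Z0 = {0, 4, 5}, keep only states in Sat with some successor in Z. Z1 = {4, 5}; fixed.
Sat(EG a) = {4, 5}
2 ∉ Sat(EG a) = {4, 5}, so the formula does not hold at 2.

No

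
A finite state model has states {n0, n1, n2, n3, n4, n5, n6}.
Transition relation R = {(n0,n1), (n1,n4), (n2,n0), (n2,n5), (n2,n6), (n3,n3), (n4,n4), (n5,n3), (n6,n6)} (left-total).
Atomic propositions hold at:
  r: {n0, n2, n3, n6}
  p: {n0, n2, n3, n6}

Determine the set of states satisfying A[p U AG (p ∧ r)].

{n3, n6}

Sat(p ∧ r) = {n0, n2, n3, n6}
AG (p ∧ r): greatest fixpoint, start Z0 = {n0, n2, n3, n6}, keep only states in Sat with every successor in Z. Z1 = {n3, n6}; fixed.
Sat(AG (p ∧ r)) = {n3, n6}
A[p U AG (p ∧ r)]: least fixpoint, start Z0 = Sat(AG (p ∧ r)) = {n3, n6}, add states in Sat(p) with every successor in Z. Already a fixed point.
Sat(A[p U AG (p ∧ r)]) = {n3, n6}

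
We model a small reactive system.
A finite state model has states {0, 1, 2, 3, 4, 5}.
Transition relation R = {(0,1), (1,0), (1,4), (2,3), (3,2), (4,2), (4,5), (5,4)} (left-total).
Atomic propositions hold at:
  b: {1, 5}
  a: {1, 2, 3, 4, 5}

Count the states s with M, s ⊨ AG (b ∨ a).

Sat(b ∨ a) = {1, 2, 3, 4, 5}
AG (b ∨ a): greatest fixpoint, start Z0 = {1, 2, 3, 4, 5}, keep only states in Sat with every successor in Z. Z1 = {2, 3, 4, 5}; fixed.
Sat(AG (b ∨ a)) = {2, 3, 4, 5}
|Sat(AG (b ∨ a))| = |{2, 3, 4, 5}| = 4.

4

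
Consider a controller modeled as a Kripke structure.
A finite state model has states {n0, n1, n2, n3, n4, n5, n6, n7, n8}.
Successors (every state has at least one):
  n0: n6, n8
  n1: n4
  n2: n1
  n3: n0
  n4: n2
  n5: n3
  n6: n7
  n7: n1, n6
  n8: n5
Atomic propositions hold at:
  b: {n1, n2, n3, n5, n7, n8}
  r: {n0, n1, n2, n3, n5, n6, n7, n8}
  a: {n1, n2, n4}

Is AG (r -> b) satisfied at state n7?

No

Sat(r -> b) = {n1, n2, n3, n4, n5, n7, n8}
AG (r -> b): greatest fixpoint, start Z0 = {n1, n2, n3, n4, n5, n7, n8}, keep only states in Sat with every successor in Z. Z1 = {n1, n2, n4, n5, n8}; Z2 = {n1, n2, n4, n8}; Z3 = {n1, n2, n4}; fixed.
Sat(AG (r -> b)) = {n1, n2, n4}
n7 ∉ Sat(AG (r -> b)) = {n1, n2, n4}, so the formula does not hold at n7.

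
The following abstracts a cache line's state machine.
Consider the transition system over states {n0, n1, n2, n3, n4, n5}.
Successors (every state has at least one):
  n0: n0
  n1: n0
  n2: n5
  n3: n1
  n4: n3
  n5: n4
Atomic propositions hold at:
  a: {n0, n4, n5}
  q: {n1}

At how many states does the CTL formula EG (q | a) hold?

Sat(q | a) = {n0, n1, n4, n5}
EG (q | a): greatest fixpoint, start Z0 = {n0, n1, n4, n5}, keep only states in Sat with some successor in Z. Z1 = {n0, n1, n5}; Z2 = {n0, n1}; fixed.
Sat(EG (q | a)) = {n0, n1}
|Sat(EG (q | a))| = |{n0, n1}| = 2.

2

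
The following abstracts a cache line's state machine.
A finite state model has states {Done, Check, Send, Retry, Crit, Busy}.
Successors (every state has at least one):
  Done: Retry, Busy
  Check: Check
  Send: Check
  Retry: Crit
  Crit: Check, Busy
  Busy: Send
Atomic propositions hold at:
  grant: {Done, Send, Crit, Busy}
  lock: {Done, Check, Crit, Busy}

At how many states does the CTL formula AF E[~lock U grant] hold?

Sat(~lock) = {Send, Retry}
E[~lock U grant]: least fixpoint, start Z0 = Sat(grant) = {Done, Send, Crit, Busy}, add states in Sat(~lock) with some successor in Z. Z1 = {Done, Send, Retry, Crit, Busy}; fixed.
Sat(E[~lock U grant]) = {Done, Send, Retry, Crit, Busy}
AF E[~lock U grant]: least fixpoint, start Z0 = {Done, Send, Retry, Crit, Busy}, add states with every successor in Z. Already a fixed point.
Sat(AF E[~lock U grant]) = {Done, Send, Retry, Crit, Busy}
|Sat(AF E[~lock U grant])| = |{Done, Send, Retry, Crit, Busy}| = 5.

5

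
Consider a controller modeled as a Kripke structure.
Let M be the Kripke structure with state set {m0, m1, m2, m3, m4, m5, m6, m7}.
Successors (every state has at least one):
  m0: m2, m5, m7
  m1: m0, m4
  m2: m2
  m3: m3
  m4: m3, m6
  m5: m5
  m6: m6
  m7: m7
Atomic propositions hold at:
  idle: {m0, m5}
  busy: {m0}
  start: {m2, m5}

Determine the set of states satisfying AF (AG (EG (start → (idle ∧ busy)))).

{m3, m4, m6, m7}

Sat(idle ∧ busy) = {m0}
Sat(start → (idle ∧ busy)) = {m0, m1, m3, m4, m6, m7}
EG (start → (idle ∧ busy)): greatest fixpoint, start Z0 = {m0, m1, m3, m4, m6, m7}, keep only states in Sat with some successor in Z. Already a fixed point.
Sat(EG (start → (idle ∧ busy))) = {m0, m1, m3, m4, m6, m7}
AG (EG (start → (idle ∧ busy))): greatest fixpoint, start Z0 = {m0, m1, m3, m4, m6, m7}, keep only states in Sat with every successor in Z. Z1 = {m1, m3, m4, m6, m7}; Z2 = {m3, m4, m6, m7}; fixed.
Sat(AG (EG (start → (idle ∧ busy)))) = {m3, m4, m6, m7}
AF (AG (EG (start → (idle ∧ busy)))): least fixpoint, start Z0 = {m3, m4, m6, m7}, add states with every successor in Z. Already a fixed point.
Sat(AF (AG (EG (start → (idle ∧ busy))))) = {m3, m4, m6, m7}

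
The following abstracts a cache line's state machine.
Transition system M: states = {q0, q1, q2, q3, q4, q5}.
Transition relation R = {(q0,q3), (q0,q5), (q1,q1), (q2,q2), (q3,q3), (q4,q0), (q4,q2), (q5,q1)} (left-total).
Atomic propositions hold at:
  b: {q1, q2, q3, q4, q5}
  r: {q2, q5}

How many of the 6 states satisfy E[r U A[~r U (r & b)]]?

2

Sat(~r) = {q0, q1, q3, q4}
Sat(r & b) = {q2, q5}
A[~r U (r & b)]: least fixpoint, start Z0 = Sat((r & b)) = {q2, q5}, add states in Sat(~r) with every successor in Z. Already a fixed point.
Sat(A[~r U (r & b)]) = {q2, q5}
E[r U A[~r U (r & b)]]: least fixpoint, start Z0 = Sat(A[~r U (r & b)]) = {q2, q5}, add states in Sat(r) with some successor in Z. Already a fixed point.
Sat(E[r U A[~r U (r & b)]]) = {q2, q5}
|Sat(E[r U A[~r U (r & b)]])| = |{q2, q5}| = 2.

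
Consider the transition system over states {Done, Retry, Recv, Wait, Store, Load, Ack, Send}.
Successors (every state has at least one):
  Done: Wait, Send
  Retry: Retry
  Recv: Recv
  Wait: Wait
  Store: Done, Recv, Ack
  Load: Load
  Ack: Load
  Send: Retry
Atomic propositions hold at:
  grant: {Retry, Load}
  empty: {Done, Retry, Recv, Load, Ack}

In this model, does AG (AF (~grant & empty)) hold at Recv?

Sat(~grant) = {Done, Recv, Wait, Store, Ack, Send}
Sat(~grant & empty) = {Done, Recv, Ack}
AF (~grant & empty): least fixpoint, start Z0 = {Done, Recv, Ack}, add states with every successor in Z. Z1 = {Done, Recv, Store, Ack}; fixed.
Sat(AF (~grant & empty)) = {Done, Recv, Store, Ack}
AG (AF (~grant & empty)): greatest fixpoint, start Z0 = {Done, Recv, Store, Ack}, keep only states in Sat with every successor in Z. Z1 = {Recv, Store}; Z2 = {Recv}; fixed.
Sat(AG (AF (~grant & empty))) = {Recv}
Recv ∈ Sat(AG (AF (~grant & empty))) = {Recv}, so the formula holds at Recv.

Yes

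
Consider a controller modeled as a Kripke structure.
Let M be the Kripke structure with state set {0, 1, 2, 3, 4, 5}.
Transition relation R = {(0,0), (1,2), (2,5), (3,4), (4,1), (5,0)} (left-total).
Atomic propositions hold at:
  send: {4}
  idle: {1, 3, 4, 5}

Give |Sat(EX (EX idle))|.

Sat(EX idle) = {s : some successor in {1, 3, 4, 5}} = {2, 3, 4}
Sat(EX (EX idle)) = {s : some successor in {2, 3, 4}} = {1, 3}
|Sat(EX (EX idle))| = |{1, 3}| = 2.

2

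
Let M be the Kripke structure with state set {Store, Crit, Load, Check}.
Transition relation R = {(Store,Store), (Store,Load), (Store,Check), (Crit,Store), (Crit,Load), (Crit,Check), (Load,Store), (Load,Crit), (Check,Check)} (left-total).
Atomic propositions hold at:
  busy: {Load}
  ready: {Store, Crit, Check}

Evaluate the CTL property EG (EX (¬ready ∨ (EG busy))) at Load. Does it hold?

No

Sat(¬ready) = {Load}
EG busy: greatest fixpoint, start Z0 = {Load}, keep only states in Sat with some successor in Z. Z1 = ∅; fixed.
Sat(EG busy) = ∅
Sat(¬ready ∨ (EG busy)) = {Load}
Sat(EX (¬ready ∨ (EG busy))) = {s : some successor in {Load}} = {Store, Crit}
EG (EX (¬ready ∨ (EG busy))): greatest fixpoint, start Z0 = {Store, Crit}, keep only states in Sat with some successor in Z. Already a fixed point.
Sat(EG (EX (¬ready ∨ (EG busy)))) = {Store, Crit}
Load ∉ Sat(EG (EX (¬ready ∨ (EG busy)))) = {Store, Crit}, so the formula does not hold at Load.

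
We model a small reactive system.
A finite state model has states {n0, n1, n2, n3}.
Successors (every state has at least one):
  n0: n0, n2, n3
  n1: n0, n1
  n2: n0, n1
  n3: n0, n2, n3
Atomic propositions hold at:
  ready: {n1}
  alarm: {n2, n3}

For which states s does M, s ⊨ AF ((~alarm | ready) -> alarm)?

Sat(~alarm) = {n0, n1}
Sat(~alarm | ready) = {n0, n1}
Sat((~alarm | ready) -> alarm) = {n2, n3}
AF ((~alarm | ready) -> alarm): least fixpoint, start Z0 = {n2, n3}, add states with every successor in Z. Already a fixed point.
Sat(AF ((~alarm | ready) -> alarm)) = {n2, n3}

{n2, n3}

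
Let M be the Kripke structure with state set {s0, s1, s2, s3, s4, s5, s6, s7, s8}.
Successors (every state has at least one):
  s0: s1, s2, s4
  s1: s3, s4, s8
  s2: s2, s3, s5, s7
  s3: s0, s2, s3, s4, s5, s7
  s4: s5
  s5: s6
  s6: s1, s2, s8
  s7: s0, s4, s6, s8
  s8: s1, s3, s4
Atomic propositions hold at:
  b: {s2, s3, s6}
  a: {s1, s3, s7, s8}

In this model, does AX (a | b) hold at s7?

No

Sat(a | b) = {s1, s2, s3, s6, s7, s8}
Sat(AX (a | b)) = {s : every successor in {s1, s2, s3, s6, s7, s8}} = {s5, s6}
s7 ∉ Sat(AX (a | b)) = {s5, s6}, so the formula does not hold at s7.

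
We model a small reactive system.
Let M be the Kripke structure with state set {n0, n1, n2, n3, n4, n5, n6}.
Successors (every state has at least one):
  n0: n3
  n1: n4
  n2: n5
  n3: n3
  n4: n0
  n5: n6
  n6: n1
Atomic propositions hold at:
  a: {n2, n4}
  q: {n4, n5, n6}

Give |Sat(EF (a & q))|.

Sat(a & q) = {n4}
EF (a & q): least fixpoint, start Z0 = {n4}, add states with some successor in Z. Z1 = {n1, n4}; Z2 = {n1, n4, n6}; Z3 = {n1, n4, n5, n6}; Z4 = {n1, n2, n4, n5, n6}; fixed.
Sat(EF (a & q)) = {n1, n2, n4, n5, n6}
|Sat(EF (a & q))| = |{n1, n2, n4, n5, n6}| = 5.

5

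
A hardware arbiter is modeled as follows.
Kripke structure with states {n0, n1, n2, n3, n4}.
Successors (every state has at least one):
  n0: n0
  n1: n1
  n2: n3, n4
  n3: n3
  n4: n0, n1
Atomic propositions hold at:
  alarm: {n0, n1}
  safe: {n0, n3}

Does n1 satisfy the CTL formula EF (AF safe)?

No

AF safe: least fixpoint, start Z0 = {n0, n3}, add states with every successor in Z. Already a fixed point.
Sat(AF safe) = {n0, n3}
EF (AF safe): least fixpoint, start Z0 = {n0, n3}, add states with some successor in Z. Z1 = {n0, n2, n3, n4}; fixed.
Sat(EF (AF safe)) = {n0, n2, n3, n4}
n1 ∉ Sat(EF (AF safe)) = {n0, n2, n3, n4}, so the formula does not hold at n1.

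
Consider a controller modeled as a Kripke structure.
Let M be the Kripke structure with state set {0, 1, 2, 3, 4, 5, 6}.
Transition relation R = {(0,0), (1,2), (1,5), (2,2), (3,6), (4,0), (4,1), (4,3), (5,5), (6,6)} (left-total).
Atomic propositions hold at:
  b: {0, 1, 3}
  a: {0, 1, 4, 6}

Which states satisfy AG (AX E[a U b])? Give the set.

E[a U b]: least fixpoint, start Z0 = Sat(b) = {0, 1, 3}, add states in Sat(a) with some successor in Z. Z1 = {0, 1, 3, 4}; fixed.
Sat(E[a U b]) = {0, 1, 3, 4}
Sat(AX E[a U b]) = {s : every successor in {0, 1, 3, 4}} = {0, 4}
AG (AX E[a U b]): greatest fixpoint, start Z0 = {0, 4}, keep only states in Sat with every successor in Z. Z1 = {0}; fixed.
Sat(AG (AX E[a U b])) = {0}

{0}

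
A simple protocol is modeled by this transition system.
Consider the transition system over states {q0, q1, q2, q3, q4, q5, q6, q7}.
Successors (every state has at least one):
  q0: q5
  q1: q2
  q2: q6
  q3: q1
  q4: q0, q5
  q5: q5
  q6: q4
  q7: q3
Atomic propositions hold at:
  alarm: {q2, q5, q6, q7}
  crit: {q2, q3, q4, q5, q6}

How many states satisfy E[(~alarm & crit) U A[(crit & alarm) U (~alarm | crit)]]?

Sat(~alarm) = {q0, q1, q3, q4}
Sat(~alarm & crit) = {q3, q4}
Sat(crit & alarm) = {q2, q5, q6}
Sat(~alarm | crit) = {q0, q1, q2, q3, q4, q5, q6}
A[(crit & alarm) U (~alarm | crit)]: least fixpoint, start Z0 = Sat((~alarm | crit)) = {q0, q1, q2, q3, q4, q5, q6}, add states in Sat(crit & alarm) with every successor in Z. Already a fixed point.
Sat(A[(crit & alarm) U (~alarm | crit)]) = {q0, q1, q2, q3, q4, q5, q6}
E[(~alarm & crit) U A[(crit & alarm) U (~alarm | crit)]]: least fixpoint, start Z0 = Sat(A[(crit & alarm) U (~alarm | crit)]) = {q0, q1, q2, q3, q4, q5, q6}, add states in Sat(~alarm & crit) with some successor in Z. Already a fixed point.
Sat(E[(~alarm & crit) U A[(crit & alarm) U (~alarm | crit)]]) = {q0, q1, q2, q3, q4, q5, q6}
|Sat(E[(~alarm & crit) U A[(crit & alarm) U (~alarm | crit)]])| = |{q0, q1, q2, q3, q4, q5, q6}| = 7.

7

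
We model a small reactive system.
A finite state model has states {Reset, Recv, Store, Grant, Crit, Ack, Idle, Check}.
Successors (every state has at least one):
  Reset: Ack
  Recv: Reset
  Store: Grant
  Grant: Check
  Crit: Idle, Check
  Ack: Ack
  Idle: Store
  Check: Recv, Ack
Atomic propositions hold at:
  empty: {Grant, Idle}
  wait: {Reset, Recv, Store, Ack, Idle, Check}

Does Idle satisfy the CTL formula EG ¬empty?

No

Sat(¬empty) = {Reset, Recv, Store, Crit, Ack, Check}
EG ¬empty: greatest fixpoint, start Z0 = {Reset, Recv, Store, Crit, Ack, Check}, keep only states in Sat with some successor in Z. Z1 = {Reset, Recv, Crit, Ack, Check}; fixed.
Sat(EG ¬empty) = {Reset, Recv, Crit, Ack, Check}
Idle ∉ Sat(EG ¬empty) = {Reset, Recv, Crit, Ack, Check}, so the formula does not hold at Idle.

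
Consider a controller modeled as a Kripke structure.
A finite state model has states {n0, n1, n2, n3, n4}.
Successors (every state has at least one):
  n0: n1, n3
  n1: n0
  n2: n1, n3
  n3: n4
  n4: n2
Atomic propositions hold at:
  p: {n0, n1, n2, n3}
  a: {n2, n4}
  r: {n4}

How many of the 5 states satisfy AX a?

Sat(AX a) = {s : every successor in {n2, n4}} = {n3, n4}
|Sat(AX a)| = |{n3, n4}| = 2.

2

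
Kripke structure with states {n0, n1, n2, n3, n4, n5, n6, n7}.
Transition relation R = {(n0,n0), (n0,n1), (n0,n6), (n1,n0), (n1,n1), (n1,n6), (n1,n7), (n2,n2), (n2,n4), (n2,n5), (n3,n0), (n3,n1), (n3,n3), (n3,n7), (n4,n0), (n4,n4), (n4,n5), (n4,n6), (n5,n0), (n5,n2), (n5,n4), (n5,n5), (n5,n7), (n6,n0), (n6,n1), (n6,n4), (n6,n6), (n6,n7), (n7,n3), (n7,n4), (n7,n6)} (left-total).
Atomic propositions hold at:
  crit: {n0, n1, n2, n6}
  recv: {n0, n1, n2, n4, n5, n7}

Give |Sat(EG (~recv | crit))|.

Sat(~recv) = {n3, n6}
Sat(~recv | crit) = {n0, n1, n2, n3, n6}
EG (~recv | crit): greatest fixpoint, start Z0 = {n0, n1, n2, n3, n6}, keep only states in Sat with some successor in Z. Already a fixed point.
Sat(EG (~recv | crit)) = {n0, n1, n2, n3, n6}
|Sat(EG (~recv | crit))| = |{n0, n1, n2, n3, n6}| = 5.

5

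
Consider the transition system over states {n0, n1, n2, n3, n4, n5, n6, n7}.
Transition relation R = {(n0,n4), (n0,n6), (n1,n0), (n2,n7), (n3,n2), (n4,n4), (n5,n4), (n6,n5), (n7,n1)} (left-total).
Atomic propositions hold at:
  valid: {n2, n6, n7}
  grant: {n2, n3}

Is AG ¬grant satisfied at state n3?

No

Sat(¬grant) = {n0, n1, n4, n5, n6, n7}
AG ¬grant: greatest fixpoint, start Z0 = {n0, n1, n4, n5, n6, n7}, keep only states in Sat with every successor in Z. Already a fixed point.
Sat(AG ¬grant) = {n0, n1, n4, n5, n6, n7}
n3 ∉ Sat(AG ¬grant) = {n0, n1, n4, n5, n6, n7}, so the formula does not hold at n3.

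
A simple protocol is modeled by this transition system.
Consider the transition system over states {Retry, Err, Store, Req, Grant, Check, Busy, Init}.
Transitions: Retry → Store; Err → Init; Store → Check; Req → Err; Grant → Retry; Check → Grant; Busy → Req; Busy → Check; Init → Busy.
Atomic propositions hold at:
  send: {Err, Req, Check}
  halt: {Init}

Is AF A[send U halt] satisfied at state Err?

A[send U halt]: least fixpoint, start Z0 = Sat(halt) = {Init}, add states in Sat(send) with every successor in Z. Z1 = {Err, Init}; Z2 = {Err, Req, Init}; fixed.
Sat(A[send U halt]) = {Err, Req, Init}
AF A[send U halt]: least fixpoint, start Z0 = {Err, Req, Init}, add states with every successor in Z. Already a fixed point.
Sat(AF A[send U halt]) = {Err, Req, Init}
Err ∈ Sat(AF A[send U halt]) = {Err, Req, Init}, so the formula holds at Err.

Yes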